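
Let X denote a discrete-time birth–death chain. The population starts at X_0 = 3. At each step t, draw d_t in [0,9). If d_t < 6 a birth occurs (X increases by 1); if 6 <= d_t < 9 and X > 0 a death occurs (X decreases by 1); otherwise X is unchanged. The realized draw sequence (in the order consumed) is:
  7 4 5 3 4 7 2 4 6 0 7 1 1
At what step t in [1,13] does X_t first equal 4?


t=0: X=3, d=7 → death, X_1=2
t=1: X=2, d=4 → birth, X_2=3
t=2: X=3, d=5 → birth, X_3=4
t=3: X=4, d=3 → birth, X_4=5
t=4: X=5, d=4 → birth, X_5=6
t=5: X=6, d=7 → death, X_6=5
t=6: X=5, d=2 → birth, X_7=6
t=7: X=6, d=4 → birth, X_8=7
t=8: X=7, d=6 → death, X_9=6
t=9: X=6, d=0 → birth, X_10=7
t=10: X=7, d=7 → death, X_11=6
t=11: X=6, d=1 → birth, X_12=7
t=12: X=7, d=1 → birth, X_13=8

3


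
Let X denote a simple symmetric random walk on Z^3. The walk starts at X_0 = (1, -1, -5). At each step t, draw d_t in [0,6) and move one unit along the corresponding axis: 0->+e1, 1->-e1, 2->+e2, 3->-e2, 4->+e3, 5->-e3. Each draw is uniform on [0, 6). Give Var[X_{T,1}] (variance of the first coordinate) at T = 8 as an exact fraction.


8/3

Outcome values over d=0..5: [1, -1, 0, 0, 0, 0]
Σy = 0, Σy² = 2, M = 6
μ = 0/6 = 0,  σ² = 2/6 − (0)² = 1/3
Independent increments: Var[X_8] = 8·σ² = 8·(1/3) = 8/3


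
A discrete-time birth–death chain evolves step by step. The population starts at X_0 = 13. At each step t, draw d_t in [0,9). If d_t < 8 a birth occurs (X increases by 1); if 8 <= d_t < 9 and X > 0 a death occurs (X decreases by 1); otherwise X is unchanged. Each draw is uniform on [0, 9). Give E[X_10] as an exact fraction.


X can drop by at most 1 per step and X_0 = 13 > T = 10, so X_t >= 13 − t >= 3 > 0 for every t <= 10: the floor at 0 (the 'and X > 0' condition) never binds. Hence X_10 = X_0 + Σ_{t<10} Y_t with i.i.d. increments Y_t = y(d_t) ∈ {+1, −1, 0}.
Outcome values over d=0..8: [1, 1, 1, 1, 1, 1, 1, 1, -1]
Σy = 7, Σy² = 9, M = 9
μ = 7/9 = 7/9,  σ² = 9/9 − (7/9)² = 32/81
E[X_10] = 13 + 10·(7/9) = 187/9

187/9


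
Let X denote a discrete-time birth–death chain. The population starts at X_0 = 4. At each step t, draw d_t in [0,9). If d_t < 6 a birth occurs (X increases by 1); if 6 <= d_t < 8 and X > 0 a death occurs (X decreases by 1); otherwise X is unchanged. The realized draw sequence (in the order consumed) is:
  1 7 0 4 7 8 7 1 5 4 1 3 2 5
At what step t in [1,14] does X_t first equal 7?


t=0: X=4, d=1 → birth, X_1=5
t=1: X=5, d=7 → death, X_2=4
t=2: X=4, d=0 → birth, X_3=5
t=3: X=5, d=4 → birth, X_4=6
t=4: X=6, d=7 → death, X_5=5
t=5: X=5, d=8 → hold, X_6=5
t=6: X=5, d=7 → death, X_7=4
t=7: X=4, d=1 → birth, X_8=5
t=8: X=5, d=5 → birth, X_9=6
t=9: X=6, d=4 → birth, X_10=7
t=10: X=7, d=1 → birth, X_11=8
t=11: X=8, d=3 → birth, X_12=9
t=12: X=9, d=2 → birth, X_13=10
t=13: X=10, d=5 → birth, X_14=11

10


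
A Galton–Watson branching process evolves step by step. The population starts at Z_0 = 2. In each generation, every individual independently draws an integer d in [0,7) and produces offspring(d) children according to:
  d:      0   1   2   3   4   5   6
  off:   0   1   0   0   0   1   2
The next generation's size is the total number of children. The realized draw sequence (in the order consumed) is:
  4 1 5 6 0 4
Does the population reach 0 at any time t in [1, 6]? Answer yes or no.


gen 0: Z_0=2, draws=[4, 1], offspring=[0, 1], Z_1=1
gen 1: Z_1=1, draws=[5], offspring=[1], Z_2=1
gen 2: Z_2=1, draws=[6], offspring=[2], Z_3=2
gen 3: Z_3=2, draws=[0, 4], offspring=[0, 0], Z_4=0
gen 4: Z_4=0, draws=[], offspring=[], Z_5=0
gen 5: Z_5=0, draws=[], offspring=[], Z_6=0

yes


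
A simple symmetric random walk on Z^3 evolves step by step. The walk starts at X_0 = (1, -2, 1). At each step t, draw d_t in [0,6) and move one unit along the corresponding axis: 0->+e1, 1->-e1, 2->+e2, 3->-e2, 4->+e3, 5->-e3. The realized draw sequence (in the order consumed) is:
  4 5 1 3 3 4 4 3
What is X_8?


t=0: X=(1, -2, 1), d=4 → +e3, X_1=(1, -2, 2)
t=1: X=(1, -2, 2), d=5 → -e3, X_2=(1, -2, 1)
t=2: X=(1, -2, 1), d=1 → -e1, X_3=(0, -2, 1)
t=3: X=(0, -2, 1), d=3 → -e2, X_4=(0, -3, 1)
t=4: X=(0, -3, 1), d=3 → -e2, X_5=(0, -4, 1)
t=5: X=(0, -4, 1), d=4 → +e3, X_6=(0, -4, 2)
t=6: X=(0, -4, 2), d=4 → +e3, X_7=(0, -4, 3)
t=7: X=(0, -4, 3), d=3 → -e2, X_8=(0, -5, 3)

(0, -5, 3)


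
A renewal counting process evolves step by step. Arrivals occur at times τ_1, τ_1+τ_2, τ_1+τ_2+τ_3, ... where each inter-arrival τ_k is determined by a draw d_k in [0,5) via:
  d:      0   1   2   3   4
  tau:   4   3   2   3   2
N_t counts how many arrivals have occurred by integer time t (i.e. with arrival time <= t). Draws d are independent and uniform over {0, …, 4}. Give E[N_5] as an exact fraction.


Inter-arrival values over d=0..4: [4, 3, 2, 3, 2]
Each d has probability 1/5, so the pmf of τ is: f(2) = 2/5, f(3) = 2/5, f(4) = 1/5
Renewal equation for m(n) = E[N_n]: condition on τ_1 = k (if k <= n, one arrival plus a fresh copy on the remaining n−k steps): m(n) = F(n) + Σ_{k<=n} f(k)·m(n−k), where F(n) = P(τ <= n) and m(0) = 0
m(1) = F(1) = 0
m(2) = F(2) = 2/5
m(3) = F(3) = 4/5
m(4) = F(4) + f(2)·m(2) = 1 + 2/5·2/5 = 29/25
m(5) = F(5) + f(2)·m(3) + f(3)·m(2) = 1 + 2/5·4/5 + 2/5·2/5 = 37/25
E[N_5] = m(5) = 37/25

37/25


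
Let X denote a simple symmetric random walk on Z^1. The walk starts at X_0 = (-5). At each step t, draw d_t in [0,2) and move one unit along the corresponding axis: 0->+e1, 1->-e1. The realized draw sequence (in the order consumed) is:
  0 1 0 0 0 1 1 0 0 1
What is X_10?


t=0: X=(-5), d=0 → +e1, X_1=(-4)
t=1: X=(-4), d=1 → -e1, X_2=(-5)
t=2: X=(-5), d=0 → +e1, X_3=(-4)
t=3: X=(-4), d=0 → +e1, X_4=(-3)
t=4: X=(-3), d=0 → +e1, X_5=(-2)
t=5: X=(-2), d=1 → -e1, X_6=(-3)
t=6: X=(-3), d=1 → -e1, X_7=(-4)
t=7: X=(-4), d=0 → +e1, X_8=(-3)
t=8: X=(-3), d=0 → +e1, X_9=(-2)
t=9: X=(-2), d=1 → -e1, X_10=(-3)

(-3)


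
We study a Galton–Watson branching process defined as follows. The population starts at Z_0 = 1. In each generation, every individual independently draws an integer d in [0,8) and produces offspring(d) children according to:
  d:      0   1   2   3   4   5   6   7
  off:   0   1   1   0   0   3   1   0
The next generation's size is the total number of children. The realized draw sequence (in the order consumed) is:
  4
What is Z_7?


gen 0: Z_0=1, draws=[4], offspring=[0], Z_1=0
gen 1: Z_1=0, draws=[], offspring=[], Z_2=0
gen 2: Z_2=0, draws=[], offspring=[], Z_3=0
gen 3: Z_3=0, draws=[], offspring=[], Z_4=0
gen 4: Z_4=0, draws=[], offspring=[], Z_5=0
gen 5: Z_5=0, draws=[], offspring=[], Z_6=0
gen 6: Z_6=0, draws=[], offspring=[], Z_7=0

0


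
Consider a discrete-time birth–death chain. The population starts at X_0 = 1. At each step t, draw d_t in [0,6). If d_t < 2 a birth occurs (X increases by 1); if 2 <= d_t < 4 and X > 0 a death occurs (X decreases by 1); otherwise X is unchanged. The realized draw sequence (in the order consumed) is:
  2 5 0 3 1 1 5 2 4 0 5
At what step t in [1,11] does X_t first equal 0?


t=0: X=1, d=2 → death, X_1=0
t=1: X=0, d=5 → hold, X_2=0
t=2: X=0, d=0 → birth, X_3=1
t=3: X=1, d=3 → death, X_4=0
t=4: X=0, d=1 → birth, X_5=1
t=5: X=1, d=1 → birth, X_6=2
t=6: X=2, d=5 → hold, X_7=2
t=7: X=2, d=2 → death, X_8=1
t=8: X=1, d=4 → hold, X_9=1
t=9: X=1, d=0 → birth, X_10=2
t=10: X=2, d=5 → hold, X_11=2

1


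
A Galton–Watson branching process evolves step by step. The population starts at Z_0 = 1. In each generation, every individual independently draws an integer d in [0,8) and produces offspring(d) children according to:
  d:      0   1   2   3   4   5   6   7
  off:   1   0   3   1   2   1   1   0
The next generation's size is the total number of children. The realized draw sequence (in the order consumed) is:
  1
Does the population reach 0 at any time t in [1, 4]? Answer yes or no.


yes

gen 0: Z_0=1, draws=[1], offspring=[0], Z_1=0
gen 1: Z_1=0, draws=[], offspring=[], Z_2=0
gen 2: Z_2=0, draws=[], offspring=[], Z_3=0
gen 3: Z_3=0, draws=[], offspring=[], Z_4=0


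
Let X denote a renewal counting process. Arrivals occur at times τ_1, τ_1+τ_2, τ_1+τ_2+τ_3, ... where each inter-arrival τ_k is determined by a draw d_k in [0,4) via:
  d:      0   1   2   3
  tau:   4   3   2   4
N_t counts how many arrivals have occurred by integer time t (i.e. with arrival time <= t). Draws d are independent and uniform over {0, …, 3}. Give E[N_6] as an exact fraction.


Inter-arrival values over d=0..3: [4, 3, 2, 4]
Each d has probability 1/4, so the pmf of τ is: f(2) = 1/4, f(3) = 1/4, f(4) = 1/2
Renewal equation for m(n) = E[N_n]: condition on τ_1 = k (if k <= n, one arrival plus a fresh copy on the remaining n−k steps): m(n) = F(n) + Σ_{k<=n} f(k)·m(n−k), where F(n) = P(τ <= n) and m(0) = 0
m(1) = F(1) = 0
m(2) = F(2) = 1/4
m(3) = F(3) = 1/2
m(4) = F(4) + f(2)·m(2) = 1 + 1/4·1/4 = 17/16
m(5) = F(5) + f(2)·m(3) + f(3)·m(2) = 1 + 1/4·1/2 + 1/4·1/4 = 19/16
m(6) = F(6) + f(2)·m(4) + f(3)·m(3) + f(4)·m(2) = 1 + 1/4·17/16 + 1/4·1/2 + 1/2·1/4 = 97/64
E[N_6] = m(6) = 97/64

97/64


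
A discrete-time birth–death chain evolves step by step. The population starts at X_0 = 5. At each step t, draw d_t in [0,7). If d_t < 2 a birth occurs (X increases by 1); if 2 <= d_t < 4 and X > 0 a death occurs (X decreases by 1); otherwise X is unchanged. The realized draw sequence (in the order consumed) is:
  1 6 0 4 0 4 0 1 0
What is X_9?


t=0: X=5, d=1 → birth, X_1=6
t=1: X=6, d=6 → hold, X_2=6
t=2: X=6, d=0 → birth, X_3=7
t=3: X=7, d=4 → hold, X_4=7
t=4: X=7, d=0 → birth, X_5=8
t=5: X=8, d=4 → hold, X_6=8
t=6: X=8, d=0 → birth, X_7=9
t=7: X=9, d=1 → birth, X_8=10
t=8: X=10, d=0 → birth, X_9=11

11


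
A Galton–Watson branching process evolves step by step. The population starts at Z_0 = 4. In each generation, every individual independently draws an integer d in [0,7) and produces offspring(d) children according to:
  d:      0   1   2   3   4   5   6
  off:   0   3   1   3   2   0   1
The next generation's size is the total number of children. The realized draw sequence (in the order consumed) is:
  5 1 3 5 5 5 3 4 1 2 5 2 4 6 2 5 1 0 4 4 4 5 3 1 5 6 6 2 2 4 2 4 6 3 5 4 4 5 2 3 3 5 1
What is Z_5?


23

gen 0: Z_0=4, draws=[5, 1, 3, 5], offspring=[0, 3, 3, 0], Z_1=6
gen 1: Z_1=6, draws=[5, 5, 3, 4, 1, 2], offspring=[0, 0, 3, 2, 3, 1], Z_2=9
gen 2: Z_2=9, draws=[5, 2, 4, 6, 2, 5, 1, 0, 4], offspring=[0, 1, 2, 1, 1, 0, 3, 0, 2], Z_3=10
gen 3: Z_3=10, draws=[4, 4, 5, 3, 1, 5, 6, 6, 2, 2], offspring=[2, 2, 0, 3, 3, 0, 1, 1, 1, 1], Z_4=14
gen 4: Z_4=14, draws=[4, 2, 4, 6, 3, 5, 4, 4, 5, 2, 3, 3, 5, 1], offspring=[2, 1, 2, 1, 3, 0, 2, 2, 0, 1, 3, 3, 0, 3], Z_5=23


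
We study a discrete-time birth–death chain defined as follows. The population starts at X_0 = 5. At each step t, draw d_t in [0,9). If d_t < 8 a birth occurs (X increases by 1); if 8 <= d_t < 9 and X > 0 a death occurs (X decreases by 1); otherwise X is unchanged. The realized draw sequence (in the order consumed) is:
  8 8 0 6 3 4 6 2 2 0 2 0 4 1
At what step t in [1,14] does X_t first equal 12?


11

t=0: X=5, d=8 → death, X_1=4
t=1: X=4, d=8 → death, X_2=3
t=2: X=3, d=0 → birth, X_3=4
t=3: X=4, d=6 → birth, X_4=5
t=4: X=5, d=3 → birth, X_5=6
t=5: X=6, d=4 → birth, X_6=7
t=6: X=7, d=6 → birth, X_7=8
t=7: X=8, d=2 → birth, X_8=9
t=8: X=9, d=2 → birth, X_9=10
t=9: X=10, d=0 → birth, X_10=11
t=10: X=11, d=2 → birth, X_11=12
t=11: X=12, d=0 → birth, X_12=13
t=12: X=13, d=4 → birth, X_13=14
t=13: X=14, d=1 → birth, X_14=15


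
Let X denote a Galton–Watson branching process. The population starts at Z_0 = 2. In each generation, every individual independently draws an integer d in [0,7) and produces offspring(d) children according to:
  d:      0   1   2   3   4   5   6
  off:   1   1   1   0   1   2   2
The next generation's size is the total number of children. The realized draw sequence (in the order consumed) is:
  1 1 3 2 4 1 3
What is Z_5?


0

gen 0: Z_0=2, draws=[1, 1], offspring=[1, 1], Z_1=2
gen 1: Z_1=2, draws=[3, 2], offspring=[0, 1], Z_2=1
gen 2: Z_2=1, draws=[4], offspring=[1], Z_3=1
gen 3: Z_3=1, draws=[1], offspring=[1], Z_4=1
gen 4: Z_4=1, draws=[3], offspring=[0], Z_5=0


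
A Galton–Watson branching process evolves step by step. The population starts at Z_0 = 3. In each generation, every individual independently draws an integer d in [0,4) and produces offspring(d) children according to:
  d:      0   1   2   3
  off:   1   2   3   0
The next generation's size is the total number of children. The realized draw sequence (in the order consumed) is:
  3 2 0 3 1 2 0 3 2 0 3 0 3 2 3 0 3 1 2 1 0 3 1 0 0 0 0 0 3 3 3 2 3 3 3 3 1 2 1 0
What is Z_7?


8

gen 0: Z_0=3, draws=[3, 2, 0], offspring=[0, 3, 1], Z_1=4
gen 1: Z_1=4, draws=[3, 1, 2, 0], offspring=[0, 2, 3, 1], Z_2=6
gen 2: Z_2=6, draws=[3, 2, 0, 3, 0, 3], offspring=[0, 3, 1, 0, 1, 0], Z_3=5
gen 3: Z_3=5, draws=[2, 3, 0, 3, 1], offspring=[3, 0, 1, 0, 2], Z_4=6
gen 4: Z_4=6, draws=[2, 1, 0, 3, 1, 0], offspring=[3, 2, 1, 0, 2, 1], Z_5=9
gen 5: Z_5=9, draws=[0, 0, 0, 0, 3, 3, 3, 2, 3], offspring=[1, 1, 1, 1, 0, 0, 0, 3, 0], Z_6=7
gen 6: Z_6=7, draws=[3, 3, 3, 1, 2, 1, 0], offspring=[0, 0, 0, 2, 3, 2, 1], Z_7=8


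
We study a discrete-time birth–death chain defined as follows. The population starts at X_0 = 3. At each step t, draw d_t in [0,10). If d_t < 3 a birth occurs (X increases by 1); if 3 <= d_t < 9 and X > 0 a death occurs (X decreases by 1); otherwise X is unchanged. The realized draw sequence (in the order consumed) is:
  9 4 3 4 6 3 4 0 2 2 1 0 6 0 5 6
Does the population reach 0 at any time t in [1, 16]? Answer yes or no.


t=0: X=3, d=9 → hold, X_1=3
t=1: X=3, d=4 → death, X_2=2
t=2: X=2, d=3 → death, X_3=1
t=3: X=1, d=4 → death, X_4=0
t=4: X=0, d=6 → hold, X_5=0
t=5: X=0, d=3 → hold, X_6=0
t=6: X=0, d=4 → hold, X_7=0
t=7: X=0, d=0 → birth, X_8=1
t=8: X=1, d=2 → birth, X_9=2
t=9: X=2, d=2 → birth, X_10=3
t=10: X=3, d=1 → birth, X_11=4
t=11: X=4, d=0 → birth, X_12=5
t=12: X=5, d=6 → death, X_13=4
t=13: X=4, d=0 → birth, X_14=5
t=14: X=5, d=5 → death, X_15=4
t=15: X=4, d=6 → death, X_16=3

yes


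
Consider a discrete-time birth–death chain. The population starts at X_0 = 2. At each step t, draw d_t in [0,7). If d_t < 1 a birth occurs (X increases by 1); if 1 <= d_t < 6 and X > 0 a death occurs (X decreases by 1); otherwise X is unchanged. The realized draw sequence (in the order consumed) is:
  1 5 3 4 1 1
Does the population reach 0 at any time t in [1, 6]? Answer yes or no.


t=0: X=2, d=1 → death, X_1=1
t=1: X=1, d=5 → death, X_2=0
t=2: X=0, d=3 → hold, X_3=0
t=3: X=0, d=4 → hold, X_4=0
t=4: X=0, d=1 → hold, X_5=0
t=5: X=0, d=1 → hold, X_6=0

yes


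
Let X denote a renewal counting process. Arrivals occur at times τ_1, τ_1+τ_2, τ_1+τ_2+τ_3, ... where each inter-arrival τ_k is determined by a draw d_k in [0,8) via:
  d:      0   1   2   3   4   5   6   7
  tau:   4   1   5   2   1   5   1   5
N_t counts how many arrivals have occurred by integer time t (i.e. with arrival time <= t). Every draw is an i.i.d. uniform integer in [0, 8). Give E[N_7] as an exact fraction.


4712547/2097152

Inter-arrival values over d=0..7: [4, 1, 5, 2, 1, 5, 1, 5]
Each d has probability 1/8, so the pmf of τ is: f(1) = 3/8, f(2) = 1/8, f(4) = 1/8, f(5) = 3/8
Renewal equation for m(n) = E[N_n]: condition on τ_1 = k (if k <= n, one arrival plus a fresh copy on the remaining n−k steps): m(n) = F(n) + Σ_{k<=n} f(k)·m(n−k), where F(n) = P(τ <= n) and m(0) = 0
m(1) = F(1) = 3/8
m(2) = F(2) + f(1)·m(1) = 1/2 + 3/8·3/8 = 41/64
m(3) = F(3) + f(1)·m(2) + f(2)·m(1) = 1/2 + 3/8·41/64 + 1/8·3/8 = 403/512
m(4) = F(4) + f(1)·m(3) + f(2)·m(2) = 5/8 + 3/8·403/512 + 1/8·41/64 = 4097/4096
m(5) = F(5) + f(1)·m(4) + f(2)·m(3) + f(4)·m(1) = 1 + 3/8·4097/4096 + 1/8·403/512 + 1/8·3/8 = 49819/32768
m(6) = F(6) + f(1)·m(5) + f(2)·m(4) + f(4)·m(2) + f(5)·m(1) = 1 + 3/8·49819/32768 + 1/8·4097/4096 + 1/8·41/64 + 3/8·3/8 = 502233/262144
m(7) = F(7) + f(1)·m(6) + f(2)·m(5) + f(4)·m(3) + f(5)·m(2) = 1 + 3/8·502233/262144 + 1/8·49819/32768 + 1/8·403/512 + 3/8·41/64 = 4712547/2097152
E[N_7] = m(7) = 4712547/2097152


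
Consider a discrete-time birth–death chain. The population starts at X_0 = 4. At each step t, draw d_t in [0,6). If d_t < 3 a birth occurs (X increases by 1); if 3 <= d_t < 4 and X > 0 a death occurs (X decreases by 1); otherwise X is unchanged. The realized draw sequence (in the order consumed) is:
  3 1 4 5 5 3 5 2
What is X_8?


t=0: X=4, d=3 → death, X_1=3
t=1: X=3, d=1 → birth, X_2=4
t=2: X=4, d=4 → hold, X_3=4
t=3: X=4, d=5 → hold, X_4=4
t=4: X=4, d=5 → hold, X_5=4
t=5: X=4, d=3 → death, X_6=3
t=6: X=3, d=5 → hold, X_7=3
t=7: X=3, d=2 → birth, X_8=4

4


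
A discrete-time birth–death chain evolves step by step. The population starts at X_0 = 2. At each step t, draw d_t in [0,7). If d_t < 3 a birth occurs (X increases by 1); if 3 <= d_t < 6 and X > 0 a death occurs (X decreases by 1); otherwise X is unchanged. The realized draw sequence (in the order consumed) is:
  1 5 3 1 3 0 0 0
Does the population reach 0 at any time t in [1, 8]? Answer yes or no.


no

t=0: X=2, d=1 → birth, X_1=3
t=1: X=3, d=5 → death, X_2=2
t=2: X=2, d=3 → death, X_3=1
t=3: X=1, d=1 → birth, X_4=2
t=4: X=2, d=3 → death, X_5=1
t=5: X=1, d=0 → birth, X_6=2
t=6: X=2, d=0 → birth, X_7=3
t=7: X=3, d=0 → birth, X_8=4


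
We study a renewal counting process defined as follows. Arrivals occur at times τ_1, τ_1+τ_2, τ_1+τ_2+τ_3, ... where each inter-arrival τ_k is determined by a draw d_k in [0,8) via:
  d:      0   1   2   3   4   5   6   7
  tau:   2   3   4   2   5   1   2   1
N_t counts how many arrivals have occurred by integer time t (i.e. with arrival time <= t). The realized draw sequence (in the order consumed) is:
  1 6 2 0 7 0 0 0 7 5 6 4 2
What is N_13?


draw d_1=1: τ_1=3, arrival time A_1=3
draw d_2=6: τ_2=2, arrival time A_2=5
draw d_3=2: τ_3=4, arrival time A_3=9
draw d_4=0: τ_4=2, arrival time A_4=11
draw d_5=7: τ_5=1, arrival time A_5=12
draw d_6=0: τ_6=2, arrival time A_6=14
draw d_7=0: τ_7=2, arrival time A_7=16
draw d_8=0: τ_8=2, arrival time A_8=18
draw d_9=7: τ_9=1, arrival time A_9=19
draw d_10=5: τ_10=1, arrival time A_10=20
draw d_11=6: τ_11=2, arrival time A_11=22
draw d_12=4: τ_12=5, arrival time A_12=27
draw d_13=2: τ_13=4, arrival time A_13=31
N_t over t=0..13: 0:0 1:0 2:0 3:1 4:1 5:2 6:2 7:2 8:2 9:3 10:3 11:4 12:5 13:5

5


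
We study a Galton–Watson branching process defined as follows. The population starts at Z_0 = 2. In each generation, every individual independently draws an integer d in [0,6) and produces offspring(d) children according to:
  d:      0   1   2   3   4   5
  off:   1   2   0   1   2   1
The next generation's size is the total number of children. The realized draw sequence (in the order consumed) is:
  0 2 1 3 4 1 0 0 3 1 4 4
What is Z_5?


7

gen 0: Z_0=2, draws=[0, 2], offspring=[1, 0], Z_1=1
gen 1: Z_1=1, draws=[1], offspring=[2], Z_2=2
gen 2: Z_2=2, draws=[3, 4], offspring=[1, 2], Z_3=3
gen 3: Z_3=3, draws=[1, 0, 0], offspring=[2, 1, 1], Z_4=4
gen 4: Z_4=4, draws=[3, 1, 4, 4], offspring=[1, 2, 2, 2], Z_5=7


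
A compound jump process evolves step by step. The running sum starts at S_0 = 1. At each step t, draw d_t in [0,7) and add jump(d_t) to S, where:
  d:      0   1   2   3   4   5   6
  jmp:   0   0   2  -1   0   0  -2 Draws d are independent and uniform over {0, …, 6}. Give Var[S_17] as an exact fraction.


Outcome values over d=0..6: [0, 0, 2, -1, 0, 0, -2]
Σy = -1, Σy² = 9, M = 7
μ = -1/7 = -1/7,  σ² = 9/7 − (-1/7)² = 62/49
Independent increments: Var[S_17] = 17·σ² = 17·(62/49) = 1054/49

1054/49


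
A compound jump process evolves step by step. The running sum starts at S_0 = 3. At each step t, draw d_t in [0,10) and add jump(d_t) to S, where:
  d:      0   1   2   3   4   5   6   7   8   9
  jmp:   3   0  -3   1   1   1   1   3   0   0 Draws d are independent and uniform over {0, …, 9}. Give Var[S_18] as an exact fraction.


Outcome values over d=0..9: [3, 0, -3, 1, 1, 1, 1, 3, 0, 0]
Σy = 7, Σy² = 31, M = 10
μ = 7/10 = 7/10,  σ² = 31/10 − (7/10)² = 261/100
Independent increments: Var[S_18] = 18·σ² = 18·(261/100) = 2349/50

2349/50


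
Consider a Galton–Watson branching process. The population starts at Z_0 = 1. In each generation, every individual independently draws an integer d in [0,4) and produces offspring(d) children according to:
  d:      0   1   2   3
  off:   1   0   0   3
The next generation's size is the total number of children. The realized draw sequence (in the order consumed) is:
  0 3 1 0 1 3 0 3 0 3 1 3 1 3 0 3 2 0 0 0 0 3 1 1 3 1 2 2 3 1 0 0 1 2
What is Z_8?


gen 0: Z_0=1, draws=[0], offspring=[1], Z_1=1
gen 1: Z_1=1, draws=[3], offspring=[3], Z_2=3
gen 2: Z_2=3, draws=[1, 0, 1], offspring=[0, 1, 0], Z_3=1
gen 3: Z_3=1, draws=[3], offspring=[3], Z_4=3
gen 4: Z_4=3, draws=[0, 3, 0], offspring=[1, 3, 1], Z_5=5
gen 5: Z_5=5, draws=[3, 1, 3, 1, 3], offspring=[3, 0, 3, 0, 3], Z_6=9
gen 6: Z_6=9, draws=[0, 3, 2, 0, 0, 0, 0, 3, 1], offspring=[1, 3, 0, 1, 1, 1, 1, 3, 0], Z_7=11
gen 7: Z_7=11, draws=[1, 3, 1, 2, 2, 3, 1, 0, 0, 1, 2], offspring=[0, 3, 0, 0, 0, 3, 0, 1, 1, 0, 0], Z_8=8

8


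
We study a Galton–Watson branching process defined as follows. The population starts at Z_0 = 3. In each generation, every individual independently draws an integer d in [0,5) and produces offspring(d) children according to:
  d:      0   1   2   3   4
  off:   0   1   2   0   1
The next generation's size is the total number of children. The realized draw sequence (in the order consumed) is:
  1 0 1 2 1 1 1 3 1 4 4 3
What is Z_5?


gen 0: Z_0=3, draws=[1, 0, 1], offspring=[1, 0, 1], Z_1=2
gen 1: Z_1=2, draws=[2, 1], offspring=[2, 1], Z_2=3
gen 2: Z_2=3, draws=[1, 1, 3], offspring=[1, 1, 0], Z_3=2
gen 3: Z_3=2, draws=[1, 4], offspring=[1, 1], Z_4=2
gen 4: Z_4=2, draws=[4, 3], offspring=[1, 0], Z_5=1

1


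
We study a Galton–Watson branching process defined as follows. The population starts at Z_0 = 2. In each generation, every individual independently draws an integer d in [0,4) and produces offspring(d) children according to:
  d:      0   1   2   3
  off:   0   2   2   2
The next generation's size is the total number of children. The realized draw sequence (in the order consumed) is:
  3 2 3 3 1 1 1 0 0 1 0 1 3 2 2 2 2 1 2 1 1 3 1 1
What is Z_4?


gen 0: Z_0=2, draws=[3, 2], offspring=[2, 2], Z_1=4
gen 1: Z_1=4, draws=[3, 3, 1, 1], offspring=[2, 2, 2, 2], Z_2=8
gen 2: Z_2=8, draws=[1, 0, 0, 1, 0, 1, 3, 2], offspring=[2, 0, 0, 2, 0, 2, 2, 2], Z_3=10
gen 3: Z_3=10, draws=[2, 2, 2, 1, 2, 1, 1, 3, 1, 1], offspring=[2, 2, 2, 2, 2, 2, 2, 2, 2, 2], Z_4=20

20


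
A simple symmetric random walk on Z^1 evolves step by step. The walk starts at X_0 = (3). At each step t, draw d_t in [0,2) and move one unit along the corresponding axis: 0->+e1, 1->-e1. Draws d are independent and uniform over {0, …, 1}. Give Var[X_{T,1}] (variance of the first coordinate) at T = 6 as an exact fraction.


6

Outcome values over d=0..1: [1, -1]
Σy = 0, Σy² = 2, M = 2
μ = 0/2 = 0,  σ² = 2/2 − (0)² = 1
Independent increments: Var[X_6] = 6·σ² = 6·(1) = 6


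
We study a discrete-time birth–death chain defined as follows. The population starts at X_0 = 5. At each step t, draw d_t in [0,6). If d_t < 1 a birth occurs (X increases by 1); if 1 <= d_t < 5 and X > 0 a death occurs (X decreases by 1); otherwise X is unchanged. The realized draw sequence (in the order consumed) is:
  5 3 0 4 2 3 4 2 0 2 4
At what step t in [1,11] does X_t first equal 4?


t=0: X=5, d=5 → hold, X_1=5
t=1: X=5, d=3 → death, X_2=4
t=2: X=4, d=0 → birth, X_3=5
t=3: X=5, d=4 → death, X_4=4
t=4: X=4, d=2 → death, X_5=3
t=5: X=3, d=3 → death, X_6=2
t=6: X=2, d=4 → death, X_7=1
t=7: X=1, d=2 → death, X_8=0
t=8: X=0, d=0 → birth, X_9=1
t=9: X=1, d=2 → death, X_10=0
t=10: X=0, d=4 → hold, X_11=0

2


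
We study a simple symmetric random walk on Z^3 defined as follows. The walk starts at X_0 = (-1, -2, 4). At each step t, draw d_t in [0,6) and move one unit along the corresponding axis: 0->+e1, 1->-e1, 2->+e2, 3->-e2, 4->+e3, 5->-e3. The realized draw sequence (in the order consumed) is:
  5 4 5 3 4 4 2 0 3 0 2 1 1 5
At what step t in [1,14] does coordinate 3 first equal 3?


1

t=0: X=(-1, -2, 4), d=5 → -e3, X_1=(-1, -2, 3)
t=1: X=(-1, -2, 3), d=4 → +e3, X_2=(-1, -2, 4)
t=2: X=(-1, -2, 4), d=5 → -e3, X_3=(-1, -2, 3)
t=3: X=(-1, -2, 3), d=3 → -e2, X_4=(-1, -3, 3)
t=4: X=(-1, -3, 3), d=4 → +e3, X_5=(-1, -3, 4)
t=5: X=(-1, -3, 4), d=4 → +e3, X_6=(-1, -3, 5)
t=6: X=(-1, -3, 5), d=2 → +e2, X_7=(-1, -2, 5)
t=7: X=(-1, -2, 5), d=0 → +e1, X_8=(0, -2, 5)
t=8: X=(0, -2, 5), d=3 → -e2, X_9=(0, -3, 5)
t=9: X=(0, -3, 5), d=0 → +e1, X_10=(1, -3, 5)
t=10: X=(1, -3, 5), d=2 → +e2, X_11=(1, -2, 5)
t=11: X=(1, -2, 5), d=1 → -e1, X_12=(0, -2, 5)
t=12: X=(0, -2, 5), d=1 → -e1, X_13=(-1, -2, 5)
t=13: X=(-1, -2, 5), d=5 → -e3, X_14=(-1, -2, 4)


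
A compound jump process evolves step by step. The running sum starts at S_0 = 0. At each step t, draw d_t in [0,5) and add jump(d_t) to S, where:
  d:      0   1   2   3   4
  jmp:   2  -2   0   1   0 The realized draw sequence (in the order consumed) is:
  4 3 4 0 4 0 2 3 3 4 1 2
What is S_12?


t=0: S=0, d=4, jump=0, S_1=0
t=1: S=0, d=3, jump=1, S_2=1
t=2: S=1, d=4, jump=0, S_3=1
t=3: S=1, d=0, jump=2, S_4=3
t=4: S=3, d=4, jump=0, S_5=3
t=5: S=3, d=0, jump=2, S_6=5
t=6: S=5, d=2, jump=0, S_7=5
t=7: S=5, d=3, jump=1, S_8=6
t=8: S=6, d=3, jump=1, S_9=7
t=9: S=7, d=4, jump=0, S_10=7
t=10: S=7, d=1, jump=-2, S_11=5
t=11: S=5, d=2, jump=0, S_12=5

5


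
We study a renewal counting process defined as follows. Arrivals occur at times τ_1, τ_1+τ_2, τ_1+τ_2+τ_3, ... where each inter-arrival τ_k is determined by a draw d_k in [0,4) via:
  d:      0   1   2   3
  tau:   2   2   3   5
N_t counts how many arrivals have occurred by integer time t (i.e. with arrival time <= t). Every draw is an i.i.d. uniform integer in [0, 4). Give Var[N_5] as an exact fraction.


1/4

Inter-arrival values over d=0..3: [2, 2, 3, 5]
Each d has probability 1/4, so the pmf of τ is: f(2) = 1/2, f(3) = 1/4, f(5) = 1/4
Let p_n(j) = P(N_n = j), with p_0 = [1]. Condition on τ_1: p_n(0) = P(τ > n), and for j >= 1, p_n(j) = Σ_{k<=n} f(k)·p_{n−k}(j−1)
p_1 = [1]  (j = 0)
p_2 = [1/2, 1/2]  (j = 0..1)
p_3 = [1/4, 3/4]  (j = 0..1)
p_4 = [1/4, 1/2, 1/4]  (j = 0..2)
p_5 = [0, 1/2, 1/2]  (j = 0..2)
E[N_5] = Σ j·p_5(j) = 3/2;  E[N_5²] = Σ j²·p_5(j) = 5/2
Var[N_5] = 5/2 − (3/2)² = 1/4


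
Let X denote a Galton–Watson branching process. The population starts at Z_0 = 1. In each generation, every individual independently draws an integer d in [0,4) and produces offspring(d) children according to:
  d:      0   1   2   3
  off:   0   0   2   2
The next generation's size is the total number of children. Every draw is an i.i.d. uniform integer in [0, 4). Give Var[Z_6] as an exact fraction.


6

Outcome values over d=0..3: [0, 0, 2, 2]
Σy = 4, Σy² = 8, M = 4
μ = 4/4 = 1,  σ² = 8/4 − (1)² = 1
V_0 = 0, E_0 = 1
V_1 = 1·E_0 + (1)²·V_0 = 1;  E_1 = 1
V_2 = 1·E_1 + (1)²·V_1 = 2;  E_2 = 1
V_3 = 1·E_2 + (1)²·V_2 = 3;  E_3 = 1
V_4 = 1·E_3 + (1)²·V_3 = 4;  E_4 = 1
V_5 = 1·E_4 + (1)²·V_4 = 5;  E_5 = 1
V_6 = 1·E_5 + (1)²·V_5 = 6;  E_6 = 1


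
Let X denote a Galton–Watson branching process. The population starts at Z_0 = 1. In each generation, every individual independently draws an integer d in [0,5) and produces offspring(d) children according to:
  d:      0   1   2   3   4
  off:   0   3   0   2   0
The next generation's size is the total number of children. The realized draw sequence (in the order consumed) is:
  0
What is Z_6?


0

gen 0: Z_0=1, draws=[0], offspring=[0], Z_1=0
gen 1: Z_1=0, draws=[], offspring=[], Z_2=0
gen 2: Z_2=0, draws=[], offspring=[], Z_3=0
gen 3: Z_3=0, draws=[], offspring=[], Z_4=0
gen 4: Z_4=0, draws=[], offspring=[], Z_5=0
gen 5: Z_5=0, draws=[], offspring=[], Z_6=0


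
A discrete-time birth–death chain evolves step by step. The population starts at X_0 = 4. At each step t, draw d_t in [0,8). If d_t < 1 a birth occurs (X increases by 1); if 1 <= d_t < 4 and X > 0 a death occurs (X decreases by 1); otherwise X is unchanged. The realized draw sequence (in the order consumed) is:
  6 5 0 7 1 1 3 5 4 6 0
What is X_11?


3

t=0: X=4, d=6 → hold, X_1=4
t=1: X=4, d=5 → hold, X_2=4
t=2: X=4, d=0 → birth, X_3=5
t=3: X=5, d=7 → hold, X_4=5
t=4: X=5, d=1 → death, X_5=4
t=5: X=4, d=1 → death, X_6=3
t=6: X=3, d=3 → death, X_7=2
t=7: X=2, d=5 → hold, X_8=2
t=8: X=2, d=4 → hold, X_9=2
t=9: X=2, d=6 → hold, X_10=2
t=10: X=2, d=0 → birth, X_11=3


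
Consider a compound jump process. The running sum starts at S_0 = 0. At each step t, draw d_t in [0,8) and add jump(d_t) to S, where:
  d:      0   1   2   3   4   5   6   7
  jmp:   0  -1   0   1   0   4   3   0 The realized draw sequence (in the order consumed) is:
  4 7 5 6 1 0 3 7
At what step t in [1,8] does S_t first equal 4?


3

t=0: S=0, d=4, jump=0, S_1=0
t=1: S=0, d=7, jump=0, S_2=0
t=2: S=0, d=5, jump=4, S_3=4
t=3: S=4, d=6, jump=3, S_4=7
t=4: S=7, d=1, jump=-1, S_5=6
t=5: S=6, d=0, jump=0, S_6=6
t=6: S=6, d=3, jump=1, S_7=7
t=7: S=7, d=7, jump=0, S_8=7


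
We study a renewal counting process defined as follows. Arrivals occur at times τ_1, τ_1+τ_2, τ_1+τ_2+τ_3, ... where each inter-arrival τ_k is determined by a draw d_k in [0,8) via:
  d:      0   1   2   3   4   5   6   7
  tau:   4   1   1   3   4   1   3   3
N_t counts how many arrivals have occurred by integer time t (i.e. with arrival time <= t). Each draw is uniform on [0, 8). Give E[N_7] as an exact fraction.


5477843/2097152

Inter-arrival values over d=0..7: [4, 1, 1, 3, 4, 1, 3, 3]
Each d has probability 1/8, so the pmf of τ is: f(1) = 3/8, f(3) = 3/8, f(4) = 1/4
Renewal equation for m(n) = E[N_n]: condition on τ_1 = k (if k <= n, one arrival plus a fresh copy on the remaining n−k steps): m(n) = F(n) + Σ_{k<=n} f(k)·m(n−k), where F(n) = P(τ <= n) and m(0) = 0
m(1) = F(1) = 3/8
m(2) = F(2) + f(1)·m(1) = 3/8 + 3/8·3/8 = 33/64
m(3) = F(3) + f(1)·m(2) = 3/4 + 3/8·33/64 = 483/512
m(4) = F(4) + f(1)·m(3) + f(3)·m(1) = 1 + 3/8·483/512 + 3/8·3/8 = 6121/4096
m(5) = F(5) + f(1)·m(4) + f(3)·m(2) + f(4)·m(1) = 1 + 3/8·6121/4096 + 3/8·33/64 + 1/4·3/8 = 60539/32768
m(6) = F(6) + f(1)·m(5) + f(3)·m(3) + f(4)·m(2) = 1 + 3/8·60539/32768 + 3/8·483/512 + 1/4·33/64 = 570289/262144
m(7) = F(7) + f(1)·m(6) + f(3)·m(4) + f(4)·m(3) = 1 + 3/8·570289/262144 + 3/8·6121/4096 + 1/4·483/512 = 5477843/2097152
E[N_7] = m(7) = 5477843/2097152


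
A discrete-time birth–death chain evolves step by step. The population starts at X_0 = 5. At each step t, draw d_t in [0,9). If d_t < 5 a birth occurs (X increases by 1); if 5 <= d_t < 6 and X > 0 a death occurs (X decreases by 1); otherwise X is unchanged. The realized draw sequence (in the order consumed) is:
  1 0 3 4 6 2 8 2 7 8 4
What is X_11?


t=0: X=5, d=1 → birth, X_1=6
t=1: X=6, d=0 → birth, X_2=7
t=2: X=7, d=3 → birth, X_3=8
t=3: X=8, d=4 → birth, X_4=9
t=4: X=9, d=6 → hold, X_5=9
t=5: X=9, d=2 → birth, X_6=10
t=6: X=10, d=8 → hold, X_7=10
t=7: X=10, d=2 → birth, X_8=11
t=8: X=11, d=7 → hold, X_9=11
t=9: X=11, d=8 → hold, X_10=11
t=10: X=11, d=4 → birth, X_11=12

12


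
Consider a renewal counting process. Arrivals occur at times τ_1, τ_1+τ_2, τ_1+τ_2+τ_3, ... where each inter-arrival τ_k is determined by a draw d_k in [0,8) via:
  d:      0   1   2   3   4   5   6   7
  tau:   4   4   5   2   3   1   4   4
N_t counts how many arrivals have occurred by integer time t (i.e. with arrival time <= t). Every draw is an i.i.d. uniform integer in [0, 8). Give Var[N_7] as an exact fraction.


2187922141391/4398046511104

Inter-arrival values over d=0..7: [4, 4, 5, 2, 3, 1, 4, 4]
Each d has probability 1/8, so the pmf of τ is: f(1) = 1/8, f(2) = 1/8, f(3) = 1/8, f(4) = 1/2, f(5) = 1/8
Let p_n(j) = P(N_n = j), with p_0 = [1]. Condition on τ_1: p_n(0) = P(τ > n), and for j >= 1, p_n(j) = Σ_{k<=n} f(k)·p_{n−k}(j−1)
p_1 = [7/8, 1/8]  (j = 0..1)
p_2 = [3/4, 15/64, 1/64]  (j = 0..2)
p_3 = [5/8, 21/64, 23/512, 1/512]  (j = 0..3)
p_4 = [1/8, 25/32, 11/128, 31/4096, 1/4096]  (j = 0..4)
p_5 = [0, 3/4, 59/256, 75/4096, 39/32768, 1/32768]  (j = 0..5)
p_6 = [0, 37/64, 187/512, 217/4096, 57/16384, 47/262144, 1/262144]  (j = 0..6)
p_7 = [0, 27/64, 117/256, 449/4096, 355/32768, 161/262144, 55/2097152, 1/2097152]  (j = 0..7)
E[N_7] = Σ j·p_7(j) = 3588985/2097152;  E[N_7²] = Σ j²·p_7(j) = 7185333/2097152
Var[N_7] = 7185333/2097152 − (3588985/2097152)² = 2187922141391/4398046511104


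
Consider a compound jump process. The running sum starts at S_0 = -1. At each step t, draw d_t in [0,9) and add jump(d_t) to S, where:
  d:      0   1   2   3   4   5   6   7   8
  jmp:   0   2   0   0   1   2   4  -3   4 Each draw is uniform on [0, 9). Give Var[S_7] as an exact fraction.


Outcome values over d=0..8: [0, 2, 0, 0, 1, 2, 4, -3, 4]
Σy = 10, Σy² = 50, M = 9
μ = 10/9 = 10/9,  σ² = 50/9 − (10/9)² = 350/81
Independent increments: Var[S_7] = 7·σ² = 7·(350/81) = 2450/81

2450/81


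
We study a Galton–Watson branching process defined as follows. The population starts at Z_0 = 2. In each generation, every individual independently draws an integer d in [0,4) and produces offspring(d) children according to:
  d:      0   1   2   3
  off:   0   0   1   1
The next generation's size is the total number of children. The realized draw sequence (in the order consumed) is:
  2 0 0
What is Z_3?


0

gen 0: Z_0=2, draws=[2, 0], offspring=[1, 0], Z_1=1
gen 1: Z_1=1, draws=[0], offspring=[0], Z_2=0
gen 2: Z_2=0, draws=[], offspring=[], Z_3=0


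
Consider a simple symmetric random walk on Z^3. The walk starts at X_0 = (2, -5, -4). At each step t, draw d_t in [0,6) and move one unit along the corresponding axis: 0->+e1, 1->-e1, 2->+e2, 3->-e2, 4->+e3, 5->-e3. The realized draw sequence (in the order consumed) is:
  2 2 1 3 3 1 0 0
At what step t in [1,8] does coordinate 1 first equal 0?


6

t=0: X=(2, -5, -4), d=2 → +e2, X_1=(2, -4, -4)
t=1: X=(2, -4, -4), d=2 → +e2, X_2=(2, -3, -4)
t=2: X=(2, -3, -4), d=1 → -e1, X_3=(1, -3, -4)
t=3: X=(1, -3, -4), d=3 → -e2, X_4=(1, -4, -4)
t=4: X=(1, -4, -4), d=3 → -e2, X_5=(1, -5, -4)
t=5: X=(1, -5, -4), d=1 → -e1, X_6=(0, -5, -4)
t=6: X=(0, -5, -4), d=0 → +e1, X_7=(1, -5, -4)
t=7: X=(1, -5, -4), d=0 → +e1, X_8=(2, -5, -4)


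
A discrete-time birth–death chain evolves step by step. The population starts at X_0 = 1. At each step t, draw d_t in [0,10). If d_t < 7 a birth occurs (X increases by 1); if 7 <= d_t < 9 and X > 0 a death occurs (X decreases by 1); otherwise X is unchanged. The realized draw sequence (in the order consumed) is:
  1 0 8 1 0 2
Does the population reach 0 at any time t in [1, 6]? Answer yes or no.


no

t=0: X=1, d=1 → birth, X_1=2
t=1: X=2, d=0 → birth, X_2=3
t=2: X=3, d=8 → death, X_3=2
t=3: X=2, d=1 → birth, X_4=3
t=4: X=3, d=0 → birth, X_5=4
t=5: X=4, d=2 → birth, X_6=5


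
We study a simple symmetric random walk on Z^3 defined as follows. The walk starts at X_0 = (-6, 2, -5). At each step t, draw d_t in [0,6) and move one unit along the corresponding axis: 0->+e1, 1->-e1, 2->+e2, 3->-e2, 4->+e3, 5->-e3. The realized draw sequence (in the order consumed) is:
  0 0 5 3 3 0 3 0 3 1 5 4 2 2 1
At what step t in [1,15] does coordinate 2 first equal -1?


7

t=0: X=(-6, 2, -5), d=0 → +e1, X_1=(-5, 2, -5)
t=1: X=(-5, 2, -5), d=0 → +e1, X_2=(-4, 2, -5)
t=2: X=(-4, 2, -5), d=5 → -e3, X_3=(-4, 2, -6)
t=3: X=(-4, 2, -6), d=3 → -e2, X_4=(-4, 1, -6)
t=4: X=(-4, 1, -6), d=3 → -e2, X_5=(-4, 0, -6)
t=5: X=(-4, 0, -6), d=0 → +e1, X_6=(-3, 0, -6)
t=6: X=(-3, 0, -6), d=3 → -e2, X_7=(-3, -1, -6)
t=7: X=(-3, -1, -6), d=0 → +e1, X_8=(-2, -1, -6)
t=8: X=(-2, -1, -6), d=3 → -e2, X_9=(-2, -2, -6)
t=9: X=(-2, -2, -6), d=1 → -e1, X_10=(-3, -2, -6)
t=10: X=(-3, -2, -6), d=5 → -e3, X_11=(-3, -2, -7)
t=11: X=(-3, -2, -7), d=4 → +e3, X_12=(-3, -2, -6)
t=12: X=(-3, -2, -6), d=2 → +e2, X_13=(-3, -1, -6)
t=13: X=(-3, -1, -6), d=2 → +e2, X_14=(-3, 0, -6)
t=14: X=(-3, 0, -6), d=1 → -e1, X_15=(-4, 0, -6)


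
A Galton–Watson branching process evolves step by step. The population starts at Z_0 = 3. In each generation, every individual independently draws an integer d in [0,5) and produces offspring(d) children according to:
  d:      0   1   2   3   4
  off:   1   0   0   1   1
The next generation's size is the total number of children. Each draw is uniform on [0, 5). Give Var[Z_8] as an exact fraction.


7559531712/152587890625

Outcome values over d=0..4: [1, 0, 0, 1, 1]
Σy = 3, Σy² = 3, M = 5
μ = 3/5 = 3/5,  σ² = 3/5 − (3/5)² = 6/25
V_0 = 0, E_0 = 3
V_1 = 6/25·E_0 + (3/5)²·V_0 = 18/25;  E_1 = 9/5
V_2 = 6/25·E_1 + (3/5)²·V_1 = 432/625;  E_2 = 27/25
V_3 = 6/25·E_2 + (3/5)²·V_2 = 7938/15625;  E_3 = 81/125
V_4 = 6/25·E_3 + (3/5)²·V_3 = 132192/390625;  E_4 = 243/625
V_5 = 6/25·E_4 + (3/5)²·V_4 = 2100978/9765625;  E_5 = 729/3125
V_6 = 6/25·E_5 + (3/5)²·V_5 = 32577552/244140625;  E_6 = 2187/15625
V_7 = 6/25·E_6 + (3/5)²·V_6 = 498229218/6103515625;  E_7 = 6561/78125
V_8 = 6/25·E_7 + (3/5)²·V_7 = 7559531712/152587890625;  E_8 = 19683/390625


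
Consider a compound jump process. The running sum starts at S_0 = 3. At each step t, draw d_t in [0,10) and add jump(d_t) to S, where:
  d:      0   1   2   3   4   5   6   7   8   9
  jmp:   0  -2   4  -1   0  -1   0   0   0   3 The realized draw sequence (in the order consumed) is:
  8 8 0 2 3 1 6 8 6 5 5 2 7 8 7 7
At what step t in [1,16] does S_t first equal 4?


6

t=0: S=3, d=8, jump=0, S_1=3
t=1: S=3, d=8, jump=0, S_2=3
t=2: S=3, d=0, jump=0, S_3=3
t=3: S=3, d=2, jump=4, S_4=7
t=4: S=7, d=3, jump=-1, S_5=6
t=5: S=6, d=1, jump=-2, S_6=4
t=6: S=4, d=6, jump=0, S_7=4
t=7: S=4, d=8, jump=0, S_8=4
t=8: S=4, d=6, jump=0, S_9=4
t=9: S=4, d=5, jump=-1, S_10=3
t=10: S=3, d=5, jump=-1, S_11=2
t=11: S=2, d=2, jump=4, S_12=6
t=12: S=6, d=7, jump=0, S_13=6
t=13: S=6, d=8, jump=0, S_14=6
t=14: S=6, d=7, jump=0, S_15=6
t=15: S=6, d=7, jump=0, S_16=6


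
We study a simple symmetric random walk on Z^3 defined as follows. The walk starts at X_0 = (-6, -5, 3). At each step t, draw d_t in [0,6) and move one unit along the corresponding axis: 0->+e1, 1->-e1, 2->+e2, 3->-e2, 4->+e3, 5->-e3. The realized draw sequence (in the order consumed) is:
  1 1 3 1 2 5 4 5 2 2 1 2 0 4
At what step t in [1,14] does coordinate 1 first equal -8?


2

t=0: X=(-6, -5, 3), d=1 → -e1, X_1=(-7, -5, 3)
t=1: X=(-7, -5, 3), d=1 → -e1, X_2=(-8, -5, 3)
t=2: X=(-8, -5, 3), d=3 → -e2, X_3=(-8, -6, 3)
t=3: X=(-8, -6, 3), d=1 → -e1, X_4=(-9, -6, 3)
t=4: X=(-9, -6, 3), d=2 → +e2, X_5=(-9, -5, 3)
t=5: X=(-9, -5, 3), d=5 → -e3, X_6=(-9, -5, 2)
t=6: X=(-9, -5, 2), d=4 → +e3, X_7=(-9, -5, 3)
t=7: X=(-9, -5, 3), d=5 → -e3, X_8=(-9, -5, 2)
t=8: X=(-9, -5, 2), d=2 → +e2, X_9=(-9, -4, 2)
t=9: X=(-9, -4, 2), d=2 → +e2, X_10=(-9, -3, 2)
t=10: X=(-9, -3, 2), d=1 → -e1, X_11=(-10, -3, 2)
t=11: X=(-10, -3, 2), d=2 → +e2, X_12=(-10, -2, 2)
t=12: X=(-10, -2, 2), d=0 → +e1, X_13=(-9, -2, 2)
t=13: X=(-9, -2, 2), d=4 → +e3, X_14=(-9, -2, 3)


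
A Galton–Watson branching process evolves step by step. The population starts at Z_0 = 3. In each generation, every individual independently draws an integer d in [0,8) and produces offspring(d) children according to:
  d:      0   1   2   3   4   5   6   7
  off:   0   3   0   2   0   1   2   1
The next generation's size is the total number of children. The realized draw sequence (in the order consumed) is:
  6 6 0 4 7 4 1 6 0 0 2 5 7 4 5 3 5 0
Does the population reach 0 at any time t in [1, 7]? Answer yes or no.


no

gen 0: Z_0=3, draws=[6, 6, 0], offspring=[2, 2, 0], Z_1=4
gen 1: Z_1=4, draws=[4, 7, 4, 1], offspring=[0, 1, 0, 3], Z_2=4
gen 2: Z_2=4, draws=[6, 0, 0, 2], offspring=[2, 0, 0, 0], Z_3=2
gen 3: Z_3=2, draws=[5, 7], offspring=[1, 1], Z_4=2
gen 4: Z_4=2, draws=[4, 5], offspring=[0, 1], Z_5=1
gen 5: Z_5=1, draws=[3], offspring=[2], Z_6=2
gen 6: Z_6=2, draws=[5, 0], offspring=[1, 0], Z_7=1
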